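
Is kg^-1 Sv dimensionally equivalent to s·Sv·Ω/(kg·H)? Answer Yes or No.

Yes

Left side:
  Sv = m²·s⁻².
  Combining: kg⁻¹·Sv = kg⁻¹ · (m²·s⁻²) = kg⁻¹·m²·s⁻².
Right side:
  Sv = m²·s⁻².
  H = kg·m²·s⁻²·A⁻².
  So H⁻¹ = kg⁻¹·m⁻²·s²·A².
  Ω = kg·m²·s⁻³·A⁻².
  Combining: s·kg⁻¹·Sv·H⁻¹·Ω = s · kg⁻¹ · (m²·s⁻²) · (kg⁻¹·m⁻²·s²·A²) · (kg·m²·s⁻³·A⁻²) = kg⁻¹·m²·s⁻².
Both reduce to kg⁻¹·m²·s⁻².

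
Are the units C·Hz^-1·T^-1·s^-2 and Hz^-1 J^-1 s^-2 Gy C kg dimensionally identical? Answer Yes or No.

No

Left side:
  C = s·A.
  Hz = s⁻¹.
  So Hz⁻¹ = s.
  T = kg·s⁻²·A⁻¹.
  So T⁻¹ = kg⁻¹·s²·A.
  Combining: C·Hz⁻¹·T⁻¹·s⁻² = (s·A) · s · (kg⁻¹·s²·A) · s⁻² = kg⁻¹·s²·A².
Right side:
  Hz = s⁻¹.
  So Hz⁻¹ = s.
  J = kg·m²·s⁻².
  So J⁻¹ = kg⁻¹·m⁻²·s².
  Gy = m²·s⁻².
  C = s·A.
  Combining: Hz⁻¹·J⁻¹·s⁻²·Gy·C·kg = s · (kg⁻¹·m⁻²·s²) · s⁻² · (m²·s⁻²) · (s·A) · kg = A.
Left is kg⁻¹·s²·A²; right is A — different.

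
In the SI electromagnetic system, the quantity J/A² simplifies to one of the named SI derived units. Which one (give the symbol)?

J = N·m (work = force × distance),
    = kg·m²·s⁻².
Combining: J·A⁻² = (kg·m²·s⁻²) · A⁻² = kg·m²·s⁻²·A⁻².
kg·m²·s⁻²·A⁻² is the base-SI form of the henry.

H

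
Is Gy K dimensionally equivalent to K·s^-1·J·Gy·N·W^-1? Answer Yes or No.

Left side:
  Gy = m²·s⁻².
  Combining: Gy·K = (m²·s⁻²) · K = m²·s⁻²·K.
Right side:
  J = kg·m²·s⁻².
  Gy = m²·s⁻².
  N = kg·m·s⁻².
  W = kg·m²·s⁻³.
  So W⁻¹ = kg⁻¹·m⁻²·s³.
  Combining: K·s⁻¹·J·Gy·N·W⁻¹ = K · s⁻¹ · (kg·m²·s⁻²) · (m²·s⁻²) · (kg·m·s⁻²) · (kg⁻¹·m⁻²·s³) = kg·m³·s⁻⁴·K.
Left is m²·s⁻²·K; right is kg·m³·s⁻⁴·K — different.

No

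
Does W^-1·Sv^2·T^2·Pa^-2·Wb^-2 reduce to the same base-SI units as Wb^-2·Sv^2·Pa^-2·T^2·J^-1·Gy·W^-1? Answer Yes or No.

Left side:
  W = kg·m²·s⁻³.
  So W⁻¹ = kg⁻¹·m⁻²·s³.
  Sv = m²·s⁻².
  So Sv² = m⁴·s⁻⁴.
  T = kg·s⁻²·A⁻¹.
  So T² = kg²·s⁻⁴·A⁻².
  Pa = kg·m⁻¹·s⁻².
  So Pa⁻² = kg⁻²·m²·s⁴.
  Wb = kg·m²·s⁻²·A⁻¹.
  So Wb⁻² = kg⁻²·m⁻⁴·s⁴·A².
  Combining: W⁻¹·Sv²·T²·Pa⁻²·Wb⁻² = (kg⁻¹·m⁻²·s³) · (m⁴·s⁻⁴) · (kg²·s⁻⁴·A⁻²) · (kg⁻²·m²·s⁴) · (kg⁻²·m⁻⁴·s⁴·A²) = kg⁻³·s³.
Right side:
  Wb = V·s (flux: a volt is a weber per second),
      = kg·m²·s⁻²·A⁻¹.
  So Wb⁻² = kg⁻²·m⁻⁴·s⁴·A².
  Sv = J/kg (equivalent dose = energy per mass),
      = m²·s⁻².
  So Sv² = m⁴·s⁻⁴.
  Pa = N/m² (pressure = force per area),
      = kg·m⁻¹·s⁻².
  So Pa⁻² = kg⁻²·m²·s⁴.
  T = Wb/m² (flux density = flux per area),
      = kg·s⁻²·A⁻¹.
  So T² = kg²·s⁻⁴·A⁻².
  J = N·m (work = force × distance),
      = kg·m²·s⁻².
  So J⁻¹ = kg⁻¹·m⁻²·s².
  Gy = J/kg (absorbed dose = energy per mass),
      = m²·s⁻².
  W = J/s (power = energy per time),
      = kg·m²·s⁻³.
  So W⁻¹ = kg⁻¹·m⁻²·s³.
  Combining: Wb⁻²·Sv²·Pa⁻²·T²·J⁻¹·Gy·W⁻¹ = (kg⁻²·m⁻⁴·s⁴·A²) · (m⁴·s⁻⁴) · (kg⁻²·m²·s⁴) · (kg²·s⁻⁴·A⁻²) · (kg⁻¹·m⁻²·s²) · (m²·s⁻²) · (kg⁻¹·m⁻²·s³) = kg⁻⁴·s³.
Left is kg⁻³·s³; right is kg⁻⁴·s³ — different.

No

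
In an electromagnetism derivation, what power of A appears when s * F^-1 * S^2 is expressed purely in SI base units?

2

F = C/V (capacitance = charge per voltage),
    = A·s/(kg·m²·s⁻³·A⁻¹) (substituting C and V),
    = kg⁻¹·m⁻²·s⁴·A².
So F⁻¹ = kg·m²·s⁻⁴·A⁻².
S = 1/Ω (conductance is reciprocal resistance),
    = kg⁻¹·m⁻²·s³·A².
So S² = kg⁻²·m⁻⁴·s⁶·A⁴.
Combining: s·F⁻¹·S² = s · (kg·m²·s⁻⁴·A⁻²) · (kg⁻²·m⁻⁴·s⁶·A⁴) = kg⁻¹·m⁻²·s³·A².
The exponent of A is 2.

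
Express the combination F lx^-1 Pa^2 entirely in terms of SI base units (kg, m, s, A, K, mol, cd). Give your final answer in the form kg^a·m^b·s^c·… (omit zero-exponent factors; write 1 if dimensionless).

kg·m⁻²·A²·cd⁻¹

F = kg⁻¹·m⁻²·s⁴·A².
lx = m⁻²·cd.
So lx⁻¹ = m²·cd⁻¹.
Pa = kg·m⁻¹·s⁻².
So Pa² = kg²·m⁻²·s⁻⁴.
Combining: F·lx⁻¹·Pa² = (kg⁻¹·m⁻²·s⁴·A²) · (m²·cd⁻¹) · (kg²·m⁻²·s⁻⁴) = kg·m⁻²·A²·cd⁻¹.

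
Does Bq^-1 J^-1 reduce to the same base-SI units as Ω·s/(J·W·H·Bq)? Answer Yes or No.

No

Left side:
  Bq = 1/s = s⁻¹ (activity is decays per second).
  So Bq⁻¹ = s.
  J = N·m (work = force × distance),
      = kg·m²·s⁻².
  So J⁻¹ = kg⁻¹·m⁻²·s².
  Combining: Bq⁻¹·J⁻¹ = s · (kg⁻¹·m⁻²·s²) = kg⁻¹·m⁻²·s³.
Right side:
  J = N·m (work = force × distance),
      = kg·m²·s⁻².
  So J⁻¹ = kg⁻¹·m⁻²·s².
  W = J/s (power = energy per time),
      = kg·m²·s⁻³.
  So W⁻¹ = kg⁻¹·m⁻²·s³.
  Ω = V/A (resistance = voltage per current),
      = kg·m²·s⁻³·A⁻².
  H = Wb/A (inductance = flux per current),
      = kg·m²·s⁻²·A⁻².
  So H⁻¹ = kg⁻¹·m⁻²·s²·A².
  Bq = 1/s = s⁻¹ (activity is decays per second).
  So Bq⁻¹ = s.
  Combining: J⁻¹·W⁻¹·Ω·H⁻¹·s·Bq⁻¹ = (kg⁻¹·m⁻²·s²) · (kg⁻¹·m⁻²·s³) · (kg·m²·s⁻³·A⁻²) · (kg⁻¹·m⁻²·s²·A²) · s · s = kg⁻²·m⁻⁴·s⁶.
Left is kg⁻¹·m⁻²·s³; right is kg⁻²·m⁻⁴·s⁶ — different.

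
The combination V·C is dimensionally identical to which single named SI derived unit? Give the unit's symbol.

V = kg·m²·s⁻³·A⁻¹.
C = s·A.
Combining: V·C = (kg·m²·s⁻³·A⁻¹) · (s·A) = kg·m²·s⁻².
kg·m²·s⁻² is the base-SI form of the joule.

J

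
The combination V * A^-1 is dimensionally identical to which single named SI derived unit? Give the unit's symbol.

V = kg·m²·s⁻³·A⁻¹.
Combining: V·A⁻¹ = (kg·m²·s⁻³·A⁻¹) · A⁻¹ = kg·m²·s⁻³·A⁻².
kg·m²·s⁻³·A⁻² is the base-SI form of the ohm.

Ω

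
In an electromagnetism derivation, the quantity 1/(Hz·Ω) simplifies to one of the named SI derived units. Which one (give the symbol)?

F

Hz = 1/s = s⁻¹ (frequency is cycles per second).
So Hz⁻¹ = s.
Ω = V/A (resistance = voltage per current),
    = kg·m²·s⁻³·A⁻².
So Ω⁻¹ = kg⁻¹·m⁻²·s³·A².
Combining: Hz⁻¹·Ω⁻¹ = s · (kg⁻¹·m⁻²·s³·A²) = kg⁻¹·m⁻²·s⁴·A².
kg⁻¹·m⁻²·s⁴·A² is the base-SI form of the farad.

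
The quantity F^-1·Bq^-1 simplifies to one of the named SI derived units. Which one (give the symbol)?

Ω

F = C/V (capacitance = charge per voltage),
    = A·s/(kg·m²·s⁻³·A⁻¹) (substituting C and V),
    = kg⁻¹·m⁻²·s⁴·A².
So F⁻¹ = kg·m²·s⁻⁴·A⁻².
Bq = 1/s = s⁻¹ (activity is decays per second).
So Bq⁻¹ = s.
Combining: F⁻¹·Bq⁻¹ = (kg·m²·s⁻⁴·A⁻²) · s = kg·m²·s⁻³·A⁻².
kg·m²·s⁻³·A⁻² is the base-SI form of the ohm.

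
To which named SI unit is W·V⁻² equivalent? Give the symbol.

W = kg·m²·s⁻³.
V = kg·m²·s⁻³·A⁻¹.
So V⁻² = kg⁻²·m⁻⁴·s⁶·A².
Combining: W·V⁻² = (kg·m²·s⁻³) · (kg⁻²·m⁻⁴·s⁶·A²) = kg⁻¹·m⁻²·s³·A².
kg⁻¹·m⁻²·s³·A² is the base-SI form of the siemens.

S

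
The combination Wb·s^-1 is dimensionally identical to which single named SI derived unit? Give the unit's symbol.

V

Wb = V·s (flux: a volt is a weber per second),
    = kg·m²·s⁻²·A⁻¹.
Combining: Wb·s⁻¹ = (kg·m²·s⁻²·A⁻¹) · s⁻¹ = kg·m²·s⁻³·A⁻¹.
kg·m²·s⁻³·A⁻¹ is the base-SI form of the volt.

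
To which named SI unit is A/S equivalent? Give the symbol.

S = 1/Ω (conductance is reciprocal resistance),
    = kg⁻¹·m⁻²·s³·A².
So S⁻¹ = kg·m²·s⁻³·A⁻².
Combining: A·S⁻¹ = A · (kg·m²·s⁻³·A⁻²) = kg·m²·s⁻³·A⁻¹.
kg·m²·s⁻³·A⁻¹ is the base-SI form of the volt.

V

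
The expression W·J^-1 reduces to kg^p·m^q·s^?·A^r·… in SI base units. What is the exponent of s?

W = kg·m²·s⁻³.
J = kg·m²·s⁻².
So J⁻¹ = kg⁻¹·m⁻²·s².
Combining: W·J⁻¹ = (kg·m²·s⁻³) · (kg⁻¹·m⁻²·s²) = s⁻¹.
The exponent of s is -1.

-1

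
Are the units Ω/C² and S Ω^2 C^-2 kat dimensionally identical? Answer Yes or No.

Left side:
  Ω = kg·m²·s⁻³·A⁻².
  C = s·A.
  So C⁻² = s⁻²·A⁻².
  Combining: Ω·C⁻² = (kg·m²·s⁻³·A⁻²) · (s⁻²·A⁻²) = kg·m²·s⁻⁵·A⁻⁴.
Right side:
  S = kg⁻¹·m⁻²·s³·A².
  Ω = kg·m²·s⁻³·A⁻².
  So Ω² = kg²·m⁴·s⁻⁶·A⁻⁴.
  C = s·A.
  So C⁻² = s⁻²·A⁻².
  kat = s⁻¹·mol.
  Combining: S·Ω²·C⁻²·kat = (kg⁻¹·m⁻²·s³·A²) · (kg²·m⁴·s⁻⁶·A⁻⁴) · (s⁻²·A⁻²) · (s⁻¹·mol) = kg·m²·s⁻⁶·A⁻⁴·mol.
Left is kg·m²·s⁻⁵·A⁻⁴; right is kg·m²·s⁻⁶·A⁻⁴·mol — different.

No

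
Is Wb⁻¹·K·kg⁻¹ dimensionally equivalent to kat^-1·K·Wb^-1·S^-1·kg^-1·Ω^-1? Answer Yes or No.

Left side:
  Wb = kg·m²·s⁻²·A⁻¹.
  So Wb⁻¹ = kg⁻¹·m⁻²·s²·A.
  Combining: Wb⁻¹·K·kg⁻¹ = (kg⁻¹·m⁻²·s²·A) · K · kg⁻¹ = kg⁻²·m⁻²·s²·A·K.
Right side:
  kat = mol/s = s⁻¹·mol (catalytic activity).
  So kat⁻¹ = s·mol⁻¹.
  Wb = V·s (flux: a volt is a weber per second),
      = kg·m²·s⁻²·A⁻¹.
  So Wb⁻¹ = kg⁻¹·m⁻²·s²·A.
  S = 1/Ω (conductance is reciprocal resistance),
      = kg⁻¹·m⁻²·s³·A².
  So S⁻¹ = kg·m²·s⁻³·A⁻².
  Ω = V/A (resistance = voltage per current),
      = kg·m²·s⁻³·A⁻².
  So Ω⁻¹ = kg⁻¹·m⁻²·s³·A².
  Combining: kat⁻¹·K·Wb⁻¹·S⁻¹·kg⁻¹·Ω⁻¹ = (s·mol⁻¹) · K · (kg⁻¹·m⁻²·s²·A) · (kg·m²·s⁻³·A⁻²) · kg⁻¹ · (kg⁻¹·m⁻²·s³·A²) = kg⁻²·m⁻²·s³·A·K·mol⁻¹.
Left is kg⁻²·m⁻²·s²·A·K; right is kg⁻²·m⁻²·s³·A·K·mol⁻¹ — different.

No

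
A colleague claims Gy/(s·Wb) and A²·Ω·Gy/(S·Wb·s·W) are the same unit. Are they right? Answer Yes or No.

No

Left side:
  Wb = kg·m²·s⁻²·A⁻¹.
  So Wb⁻¹ = kg⁻¹·m⁻²·s²·A.
  Gy = m²·s⁻².
  Combining: s⁻¹·Wb⁻¹·Gy = s⁻¹ · (kg⁻¹·m⁻²·s²·A) · (m²·s⁻²) = kg⁻¹·s⁻¹·A.
Right side:
  S = kg⁻¹·m⁻²·s³·A².
  So S⁻¹ = kg·m²·s⁻³·A⁻².
  Ω = kg·m²·s⁻³·A⁻².
  Wb = kg·m²·s⁻²·A⁻¹.
  So Wb⁻¹ = kg⁻¹·m⁻²·s²·A.
  W = kg·m²·s⁻³.
  So W⁻¹ = kg⁻¹·m⁻²·s³.
  Gy = m²·s⁻².
  Combining: A²·S⁻¹·Ω·Wb⁻¹·s⁻¹·W⁻¹·Gy = A² · (kg·m²·s⁻³·A⁻²) · (kg·m²·s⁻³·A⁻²) · (kg⁻¹·m⁻²·s²·A) · s⁻¹ · (kg⁻¹·m⁻²·s³) · (m²·s⁻²) = m²·s⁻⁴·A⁻¹.
Left is kg⁻¹·s⁻¹·A; right is m²·s⁻⁴·A⁻¹ — different.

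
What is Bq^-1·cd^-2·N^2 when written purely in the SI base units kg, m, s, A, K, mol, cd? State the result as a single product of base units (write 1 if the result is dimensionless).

kg²·m²·s⁻³·cd⁻²

Bq = 1/s = s⁻¹ (activity is decays per second).
So Bq⁻¹ = s.
N = kg·m/s² = kg·m·s⁻² (force = mass × acceleration).
So N² = kg²·m²·s⁻⁴.
Combining: Bq⁻¹·cd⁻²·N² = s · cd⁻² · (kg²·m²·s⁻⁴) = kg²·m²·s⁻³·cd⁻².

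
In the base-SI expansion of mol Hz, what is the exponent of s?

Hz = s⁻¹.
Combining: mol·Hz = mol · s⁻¹ = s⁻¹·mol.
The exponent of s is -1.

-1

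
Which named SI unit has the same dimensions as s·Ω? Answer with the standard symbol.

Ω = V/A (resistance = voltage per current),
    = kg·m²·s⁻³·A⁻².
Combining: s·Ω = s · (kg·m²·s⁻³·A⁻²) = kg·m²·s⁻²·A⁻².
kg·m²·s⁻²·A⁻² is the base-SI form of the henry.

H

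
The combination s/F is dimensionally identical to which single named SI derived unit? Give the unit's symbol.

Ω

F = C/V (capacitance = charge per voltage),
    = A·s/(kg·m²·s⁻³·A⁻¹) (substituting C and V),
    = kg⁻¹·m⁻²·s⁴·A².
So F⁻¹ = kg·m²·s⁻⁴·A⁻².
Combining: F⁻¹·s = (kg·m²·s⁻⁴·A⁻²) · s = kg·m²·s⁻³·A⁻².
kg·m²·s⁻³·A⁻² is the base-SI form of the ohm.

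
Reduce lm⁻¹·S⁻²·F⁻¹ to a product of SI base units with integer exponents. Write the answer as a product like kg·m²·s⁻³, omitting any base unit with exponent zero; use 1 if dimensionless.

lm = cd·sr = cd (luminous flux; sr is dimensionless).
So lm⁻¹ = cd⁻¹.
S = 1/Ω (conductance is reciprocal resistance),
    = kg⁻¹·m⁻²·s³·A².
So S⁻² = kg²·m⁴·s⁻⁶·A⁻⁴.
F = C/V (capacitance = charge per voltage),
    = A·s/(kg·m²·s⁻³·A⁻¹) (substituting C and V),
    = kg⁻¹·m⁻²·s⁴·A².
So F⁻¹ = kg·m²·s⁻⁴·A⁻².
Combining: lm⁻¹·S⁻²·F⁻¹ = cd⁻¹ · (kg²·m⁴·s⁻⁶·A⁻⁴) · (kg·m²·s⁻⁴·A⁻²) = kg³·m⁶·s⁻¹⁰·A⁻⁶·cd⁻¹.

kg³·m⁶·s⁻¹⁰·A⁻⁶·cd⁻¹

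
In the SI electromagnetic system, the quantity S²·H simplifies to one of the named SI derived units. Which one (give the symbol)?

S = kg⁻¹·m⁻²·s³·A².
So S² = kg⁻²·m⁻⁴·s⁶·A⁴.
H = kg·m²·s⁻²·A⁻².
Combining: S²·H = (kg⁻²·m⁻⁴·s⁶·A⁴) · (kg·m²·s⁻²·A⁻²) = kg⁻¹·m⁻²·s⁴·A².
kg⁻¹·m⁻²·s⁴·A² is the base-SI form of the farad.

F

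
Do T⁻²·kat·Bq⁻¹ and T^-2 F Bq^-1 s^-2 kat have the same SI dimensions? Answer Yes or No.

No

Left side:
  T = Wb/m² (flux density = flux per area),
      = kg·s⁻²·A⁻¹.
  So T⁻² = kg⁻²·s⁴·A².
  kat = mol/s = s⁻¹·mol (catalytic activity).
  Bq = 1/s = s⁻¹ (activity is decays per second).
  So Bq⁻¹ = s.
  Combining: T⁻²·kat·Bq⁻¹ = (kg⁻²·s⁴·A²) · (s⁻¹·mol) · s = kg⁻²·s⁴·A²·mol.
Right side:
  T = Wb/m² (flux density = flux per area),
      = kg·s⁻²·A⁻¹.
  So T⁻² = kg⁻²·s⁴·A².
  F = C/V (capacitance = charge per voltage),
      = A·s/(kg·m²·s⁻³·A⁻¹) (substituting C and V),
      = kg⁻¹·m⁻²·s⁴·A².
  Bq = 1/s = s⁻¹ (activity is decays per second).
  So Bq⁻¹ = s.
  kat = mol/s = s⁻¹·mol (catalytic activity).
  Combining: T⁻²·F·Bq⁻¹·s⁻²·kat = (kg⁻²·s⁴·A²) · (kg⁻¹·m⁻²·s⁴·A²) · s · s⁻² · (s⁻¹·mol) = kg⁻³·m⁻²·s⁶·A⁴·mol.
Left is kg⁻²·s⁴·A²·mol; right is kg⁻³·m⁻²·s⁶·A⁴·mol — different.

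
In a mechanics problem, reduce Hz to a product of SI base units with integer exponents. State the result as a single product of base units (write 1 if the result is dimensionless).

Hz = 1/s = s⁻¹ (frequency is cycles per second).

s⁻¹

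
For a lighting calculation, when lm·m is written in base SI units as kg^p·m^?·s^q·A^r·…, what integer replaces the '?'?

1

lm = cd.
Combining: lm·m = cd · m = m·cd.
The exponent of m is 1.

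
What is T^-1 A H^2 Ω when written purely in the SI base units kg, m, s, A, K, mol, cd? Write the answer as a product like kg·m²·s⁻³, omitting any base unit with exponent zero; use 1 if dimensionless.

T = Wb/m² (flux density = flux per area),
    = kg·s⁻²·A⁻¹.
So T⁻¹ = kg⁻¹·s²·A.
H = Wb/A (inductance = flux per current),
    = kg·m²·s⁻²·A⁻².
So H² = kg²·m⁴·s⁻⁴·A⁻⁴.
Ω = V/A (resistance = voltage per current),
    = kg·m²·s⁻³·A⁻².
Combining: T⁻¹·A·H²·Ω = (kg⁻¹·s²·A) · A · (kg²·m⁴·s⁻⁴·A⁻⁴) · (kg·m²·s⁻³·A⁻²) = kg²·m⁶·s⁻⁵·A⁻⁴.

kg²·m⁶·s⁻⁵·A⁻⁴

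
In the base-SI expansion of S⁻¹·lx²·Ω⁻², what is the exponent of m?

S = 1/Ω (conductance is reciprocal resistance),
    = kg⁻¹·m⁻²·s³·A².
So S⁻¹ = kg·m²·s⁻³·A⁻².
lx = lm/m² (illuminance = luminous flux per area),
    = m⁻²·cd.
So lx² = m⁻⁴·cd².
Ω = V/A (resistance = voltage per current),
    = kg·m²·s⁻³·A⁻².
So Ω⁻² = kg⁻²·m⁻⁴·s⁶·A⁴.
Combining: S⁻¹·lx²·Ω⁻² = (kg·m²·s⁻³·A⁻²) · (m⁻⁴·cd²) · (kg⁻²·m⁻⁴·s⁶·A⁴) = kg⁻¹·m⁻⁶·s³·A²·cd².
The exponent of m is -6.

-6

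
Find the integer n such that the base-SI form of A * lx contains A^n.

lx = m⁻²·cd.
Combining: A·lx = A · (m⁻²·cd) = m⁻²·A·cd.
The exponent of A is 1.

1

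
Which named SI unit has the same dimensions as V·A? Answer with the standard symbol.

V = kg·m²·s⁻³·A⁻¹.
Combining: V·A = (kg·m²·s⁻³·A⁻¹) · A = kg·m²·s⁻³.
kg·m²·s⁻³ is the base-SI form of the watt.

W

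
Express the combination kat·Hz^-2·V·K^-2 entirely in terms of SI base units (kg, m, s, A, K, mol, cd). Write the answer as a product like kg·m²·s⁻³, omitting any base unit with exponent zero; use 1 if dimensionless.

kat = s⁻¹·mol.
Hz = s⁻¹.
So Hz⁻² = s².
V = kg·m²·s⁻³·A⁻¹.
Combining: kat·Hz⁻²·V·K⁻² = (s⁻¹·mol) · s² · (kg·m²·s⁻³·A⁻¹) · K⁻² = kg·m²·s⁻²·A⁻¹·K⁻²·mol.

kg·m²·s⁻²·A⁻¹·K⁻²·mol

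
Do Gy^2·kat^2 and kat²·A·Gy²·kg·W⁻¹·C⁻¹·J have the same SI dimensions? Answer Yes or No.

Left side:
  Gy = J/kg (absorbed dose = energy per mass),
      = m²·s⁻².
  So Gy² = m⁴·s⁻⁴.
  kat = mol/s = s⁻¹·mol (catalytic activity).
  So kat² = s⁻²·mol².
  Combining: Gy²·kat² = (m⁴·s⁻⁴) · (s⁻²·mol²) = m⁴·s⁻⁶·mol².
Right side:
  kat = mol/s = s⁻¹·mol (catalytic activity).
  So kat² = s⁻²·mol².
  Gy = J/kg (absorbed dose = energy per mass),
      = m²·s⁻².
  So Gy² = m⁴·s⁻⁴.
  W = J/s (power = energy per time),
      = kg·m²·s⁻³.
  So W⁻¹ = kg⁻¹·m⁻²·s³.
  C = A·s = s·A (charge = current × time).
  So C⁻¹ = s⁻¹·A⁻¹.
  J = N·m (work = force × distance),
      = kg·m²·s⁻².
  Combining: kat²·A·Gy²·kg·W⁻¹·C⁻¹·J = (s⁻²·mol²) · A · (m⁴·s⁻⁴) · kg · (kg⁻¹·m⁻²·s³) · (s⁻¹·A⁻¹) · (kg·m²·s⁻²) = kg·m⁴·s⁻⁶·mol².
Left is m⁴·s⁻⁶·mol²; right is kg·m⁴·s⁻⁶·mol² — different.

No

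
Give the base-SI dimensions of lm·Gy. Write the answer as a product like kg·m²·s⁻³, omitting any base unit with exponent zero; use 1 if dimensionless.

m²·s⁻²·cd

lm = cd.
Gy = m²·s⁻².
Combining: lm·Gy = cd · (m²·s⁻²) = m²·s⁻²·cd.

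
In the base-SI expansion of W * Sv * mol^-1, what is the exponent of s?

-5

W = J/s (power = energy per time),
    = kg·m²·s⁻³.
Sv = J/kg (equivalent dose = energy per mass),
    = m²·s⁻².
Combining: W·Sv·mol⁻¹ = (kg·m²·s⁻³) · (m²·s⁻²) · mol⁻¹ = kg·m⁴·s⁻⁵·mol⁻¹.
The exponent of s is -5.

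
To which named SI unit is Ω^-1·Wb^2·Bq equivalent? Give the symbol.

J

Ω = V/A (resistance = voltage per current),
    = kg·m²·s⁻³·A⁻².
So Ω⁻¹ = kg⁻¹·m⁻²·s³·A².
Wb = V·s (flux: a volt is a weber per second),
    = kg·m²·s⁻²·A⁻¹.
So Wb² = kg²·m⁴·s⁻⁴·A⁻².
Bq = 1/s = s⁻¹ (activity is decays per second).
Combining: Ω⁻¹·Wb²·Bq = (kg⁻¹·m⁻²·s³·A²) · (kg²·m⁴·s⁻⁴·A⁻²) · s⁻¹ = kg·m²·s⁻².
kg·m²·s⁻² is the base-SI form of the joule.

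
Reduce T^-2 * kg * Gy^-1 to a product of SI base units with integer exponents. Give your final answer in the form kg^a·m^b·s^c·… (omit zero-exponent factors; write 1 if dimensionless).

T = Wb/m² (flux density = flux per area),
    = kg·s⁻²·A⁻¹.
So T⁻² = kg⁻²·s⁴·A².
Gy = J/kg (absorbed dose = energy per mass),
    = m²·s⁻².
So Gy⁻¹ = m⁻²·s².
Combining: T⁻²·kg·Gy⁻¹ = (kg⁻²·s⁴·A²) · kg · (m⁻²·s²) = kg⁻¹·m⁻²·s⁶·A².

kg⁻¹·m⁻²·s⁶·A²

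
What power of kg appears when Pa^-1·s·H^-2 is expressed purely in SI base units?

Pa = N/m² (pressure = force per area),
    = kg·m⁻¹·s⁻².
So Pa⁻¹ = kg⁻¹·m·s².
H = Wb/A (inductance = flux per current),
    = kg·m²·s⁻²·A⁻².
So H⁻² = kg⁻²·m⁻⁴·s⁴·A⁴.
Combining: Pa⁻¹·s·H⁻² = (kg⁻¹·m·s²) · s · (kg⁻²·m⁻⁴·s⁴·A⁴) = kg⁻³·m⁻³·s⁷·A⁴.
The exponent of kg is -3.

-3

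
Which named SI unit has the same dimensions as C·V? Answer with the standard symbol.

C = A·s = s·A (charge = current × time).
V = W/A (potential = power per current),
    = kg·m²·s⁻³·A⁻¹.
Combining: C·V = (s·A) · (kg·m²·s⁻³·A⁻¹) = kg·m²·s⁻².
kg·m²·s⁻² is the base-SI form of the joule.

J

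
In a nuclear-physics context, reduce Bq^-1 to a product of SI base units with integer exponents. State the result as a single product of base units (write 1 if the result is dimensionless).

s

Bq = s⁻¹.
So Bq⁻¹ = s.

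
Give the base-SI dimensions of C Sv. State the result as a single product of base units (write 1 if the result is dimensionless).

m²·s⁻¹·A

C = A·s = s·A (charge = current × time).
Sv = J/kg (equivalent dose = energy per mass),
    = m²·s⁻².
Combining: C·Sv = (s·A) · (m²·s⁻²) = m²·s⁻¹·A.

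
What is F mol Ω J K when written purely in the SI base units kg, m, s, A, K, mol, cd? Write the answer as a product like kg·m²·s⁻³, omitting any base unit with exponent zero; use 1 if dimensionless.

kg·m²·s⁻¹·K·mol

F = C/V (capacitance = charge per voltage),
    = A·s/(kg·m²·s⁻³·A⁻¹) (substituting C and V),
    = kg⁻¹·m⁻²·s⁴·A².
Ω = V/A (resistance = voltage per current),
    = kg·m²·s⁻³·A⁻².
J = N·m (work = force × distance),
    = kg·m²·s⁻².
Combining: F·mol·Ω·J·K = (kg⁻¹·m⁻²·s⁴·A²) · mol · (kg·m²·s⁻³·A⁻²) · (kg·m²·s⁻²) · K = kg·m²·s⁻¹·K·mol.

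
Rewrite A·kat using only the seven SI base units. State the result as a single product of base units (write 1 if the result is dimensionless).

kat = s⁻¹·mol.
Combining: A·kat = A · (s⁻¹·mol) = s⁻¹·A·mol.

s⁻¹·A·mol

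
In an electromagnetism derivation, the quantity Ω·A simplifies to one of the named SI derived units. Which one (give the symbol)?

V

Ω = kg·m²·s⁻³·A⁻².
Combining: Ω·A = (kg·m²·s⁻³·A⁻²) · A = kg·m²·s⁻³·A⁻¹.
kg·m²·s⁻³·A⁻¹ is the base-SI form of the volt.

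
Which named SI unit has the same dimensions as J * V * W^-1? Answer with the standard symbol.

J = kg·m²·s⁻².
V = kg·m²·s⁻³·A⁻¹.
W = kg·m²·s⁻³.
So W⁻¹ = kg⁻¹·m⁻²·s³.
Combining: J·V·W⁻¹ = (kg·m²·s⁻²) · (kg·m²·s⁻³·A⁻¹) · (kg⁻¹·m⁻²·s³) = kg·m²·s⁻²·A⁻¹.
kg·m²·s⁻²·A⁻¹ is the base-SI form of the weber.

Wb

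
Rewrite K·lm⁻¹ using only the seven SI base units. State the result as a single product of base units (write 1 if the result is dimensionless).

K·cd⁻¹

lm = cd·sr = cd (luminous flux; sr is dimensionless).
So lm⁻¹ = cd⁻¹.
Combining: K·lm⁻¹ = K · cd⁻¹ = K·cd⁻¹.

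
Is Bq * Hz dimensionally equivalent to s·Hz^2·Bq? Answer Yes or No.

Yes

Left side:
  Bq = 1/s = s⁻¹ (activity is decays per second).
  Hz = 1/s = s⁻¹ (frequency is cycles per second).
  Combining: Bq·Hz = s⁻¹ · s⁻¹ = s⁻².
Right side:
  Hz = 1/s = s⁻¹ (frequency is cycles per second).
  So Hz² = s⁻².
  Bq = 1/s = s⁻¹ (activity is decays per second).
  Combining: s·Hz²·Bq = s · s⁻² · s⁻¹ = s⁻².
Both reduce to s⁻².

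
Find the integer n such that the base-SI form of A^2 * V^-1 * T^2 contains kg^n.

V = W/A (potential = power per current),
    = kg·m²·s⁻³·A⁻¹.
So V⁻¹ = kg⁻¹·m⁻²·s³·A.
T = Wb/m² (flux density = flux per area),
    = kg·s⁻²·A⁻¹.
So T² = kg²·s⁻⁴·A⁻².
Combining: A²·V⁻¹·T² = A² · (kg⁻¹·m⁻²·s³·A) · (kg²·s⁻⁴·A⁻²) = kg·m⁻²·s⁻¹·A.
The exponent of kg is 1.

1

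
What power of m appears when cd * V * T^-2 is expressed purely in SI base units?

2

V = kg·m²·s⁻³·A⁻¹.
T = kg·s⁻²·A⁻¹.
So T⁻² = kg⁻²·s⁴·A².
Combining: cd·V·T⁻² = cd · (kg·m²·s⁻³·A⁻¹) · (kg⁻²·s⁴·A²) = kg⁻¹·m²·s·A·cd.
The exponent of m is 2.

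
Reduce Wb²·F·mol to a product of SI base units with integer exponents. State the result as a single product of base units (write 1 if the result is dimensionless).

kg·m²·mol

Wb = V·s (flux: a volt is a weber per second),
    = kg·m²·s⁻²·A⁻¹.
So Wb² = kg²·m⁴·s⁻⁴·A⁻².
F = C/V (capacitance = charge per voltage),
    = A·s/(kg·m²·s⁻³·A⁻¹) (substituting C and V),
    = kg⁻¹·m⁻²·s⁴·A².
Combining: Wb²·F·mol = (kg²·m⁴·s⁻⁴·A⁻²) · (kg⁻¹·m⁻²·s⁴·A²) · mol = kg·m²·mol.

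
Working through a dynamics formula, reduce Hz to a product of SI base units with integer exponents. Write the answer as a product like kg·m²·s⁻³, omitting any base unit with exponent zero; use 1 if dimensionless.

s⁻¹

Hz = 1/s = s⁻¹ (frequency is cycles per second).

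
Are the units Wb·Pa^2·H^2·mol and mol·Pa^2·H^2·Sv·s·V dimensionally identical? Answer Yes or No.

No

Left side:
  Wb = V·s (flux: a volt is a weber per second),
      = kg·m²·s⁻²·A⁻¹.
  Pa = N/m² (pressure = force per area),
      = kg·m⁻¹·s⁻².
  So Pa² = kg²·m⁻²·s⁻⁴.
  H = Wb/A (inductance = flux per current),
      = kg·m²·s⁻²·A⁻².
  So H² = kg²·m⁴·s⁻⁴·A⁻⁴.
  Combining: Wb·Pa²·H²·mol = (kg·m²·s⁻²·A⁻¹) · (kg²·m⁻²·s⁻⁴) · (kg²·m⁴·s⁻⁴·A⁻⁴) · mol = kg⁵·m⁴·s⁻¹⁰·A⁻⁵·mol.
Right side:
  Pa = N/m² (pressure = force per area),
      = kg·m⁻¹·s⁻².
  So Pa² = kg²·m⁻²·s⁻⁴.
  H = Wb/A (inductance = flux per current),
      = kg·m²·s⁻²·A⁻².
  So H² = kg²·m⁴·s⁻⁴·A⁻⁴.
  Sv = J/kg (equivalent dose = energy per mass),
      = m²·s⁻².
  V = W/A (potential = power per current),
      = kg·m²·s⁻³·A⁻¹.
  Combining: mol·Pa²·H²·Sv·s·V = mol · (kg²·m⁻²·s⁻⁴) · (kg²·m⁴·s⁻⁴·A⁻⁴) · (m²·s⁻²) · s · (kg·m²·s⁻³·A⁻¹) = kg⁵·m⁶·s⁻¹²·A⁻⁵·mol.
Left is kg⁵·m⁴·s⁻¹⁰·A⁻⁵·mol; right is kg⁵·m⁶·s⁻¹²·A⁻⁵·mol — different.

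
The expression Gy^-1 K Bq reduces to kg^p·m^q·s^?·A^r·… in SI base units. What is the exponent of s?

Gy = m²·s⁻².
So Gy⁻¹ = m⁻²·s².
Bq = s⁻¹.
Combining: Gy⁻¹·K·Bq = (m⁻²·s²) · K · s⁻¹ = m⁻²·s·K.
The exponent of s is 1.

1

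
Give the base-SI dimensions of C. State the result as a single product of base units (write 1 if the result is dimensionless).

s·A

C = A·s = s·A (charge = current × time).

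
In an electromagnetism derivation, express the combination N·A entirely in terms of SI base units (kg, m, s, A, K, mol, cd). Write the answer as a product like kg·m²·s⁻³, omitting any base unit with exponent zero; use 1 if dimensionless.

N = kg·m·s⁻².
Combining: N·A = (kg·m·s⁻²) · A = kg·m·s⁻²·A.

kg·m·s⁻²·A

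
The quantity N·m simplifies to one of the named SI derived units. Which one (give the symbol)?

J

N = kg·m/s² = kg·m·s⁻² (force = mass × acceleration).
Combining: N·m = (kg·m·s⁻²) · m = kg·m²·s⁻².
kg·m²·s⁻² is the base-SI form of the joule.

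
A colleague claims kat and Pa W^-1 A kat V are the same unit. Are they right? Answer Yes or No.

Left side:
  kat = mol/s = s⁻¹·mol (catalytic activity).
Right side:
  Pa = N/m² (pressure = force per area),
      = kg·m⁻¹·s⁻².
  W = J/s (power = energy per time),
      = kg·m²·s⁻³.
  So W⁻¹ = kg⁻¹·m⁻²·s³.
  kat = mol/s = s⁻¹·mol (catalytic activity).
  V = W/A (potential = power per current),
      = kg·m²·s⁻³·A⁻¹.
  Combining: Pa·W⁻¹·A·kat·V = (kg·m⁻¹·s⁻²) · (kg⁻¹·m⁻²·s³) · A · (s⁻¹·mol) · (kg·m²·s⁻³·A⁻¹) = kg·m⁻¹·s⁻³·mol.
Left is s⁻¹·mol; right is kg·m⁻¹·s⁻³·mol — different.

No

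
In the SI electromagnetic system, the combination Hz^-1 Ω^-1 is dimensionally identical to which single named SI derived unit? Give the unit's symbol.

Hz = s⁻¹.
So Hz⁻¹ = s.
Ω = kg·m²·s⁻³·A⁻².
So Ω⁻¹ = kg⁻¹·m⁻²·s³·A².
Combining: Hz⁻¹·Ω⁻¹ = s · (kg⁻¹·m⁻²·s³·A²) = kg⁻¹·m⁻²·s⁴·A².
kg⁻¹·m⁻²·s⁴·A² is the base-SI form of the farad.

F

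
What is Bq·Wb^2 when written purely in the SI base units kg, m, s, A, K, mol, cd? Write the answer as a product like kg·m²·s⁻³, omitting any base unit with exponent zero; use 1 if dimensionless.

kg²·m⁴·s⁻⁵·A⁻²

Bq = 1/s = s⁻¹ (activity is decays per second).
Wb = V·s (flux: a volt is a weber per second),
    = kg·m²·s⁻²·A⁻¹.
So Wb² = kg²·m⁴·s⁻⁴·A⁻².
Combining: Bq·Wb² = s⁻¹ · (kg²·m⁴·s⁻⁴·A⁻²) = kg²·m⁴·s⁻⁵·A⁻².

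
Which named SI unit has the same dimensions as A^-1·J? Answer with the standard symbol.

Wb

J = N·m (work = force × distance),
    = kg·m²·s⁻².
Combining: A⁻¹·J = A⁻¹ · (kg·m²·s⁻²) = kg·m²·s⁻²·A⁻¹.
kg·m²·s⁻²·A⁻¹ is the base-SI form of the weber.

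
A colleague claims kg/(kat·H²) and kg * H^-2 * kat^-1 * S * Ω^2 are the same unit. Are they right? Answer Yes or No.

No

Left side:
  kat = s⁻¹·mol.
  So kat⁻¹ = s·mol⁻¹.
  H = kg·m²·s⁻²·A⁻².
  So H⁻² = kg⁻²·m⁻⁴·s⁴·A⁴.
  Combining: kat⁻¹·kg·H⁻² = (s·mol⁻¹) · kg · (kg⁻²·m⁻⁴·s⁴·A⁴) = kg⁻¹·m⁻⁴·s⁵·A⁴·mol⁻¹.
Right side:
  H = kg·m²·s⁻²·A⁻².
  So H⁻² = kg⁻²·m⁻⁴·s⁴·A⁴.
  kat = s⁻¹·mol.
  So kat⁻¹ = s·mol⁻¹.
  S = kg⁻¹·m⁻²·s³·A².
  Ω = kg·m²·s⁻³·A⁻².
  So Ω² = kg²·m⁴·s⁻⁶·A⁻⁴.
  Combining: kg·H⁻²·kat⁻¹·S·Ω² = kg · (kg⁻²·m⁻⁴·s⁴·A⁴) · (s·mol⁻¹) · (kg⁻¹·m⁻²·s³·A²) · (kg²·m⁴·s⁻⁶·A⁻⁴) = m⁻²·s²·A²·mol⁻¹.
Left is kg⁻¹·m⁻⁴·s⁵·A⁴·mol⁻¹; right is m⁻²·s²·A²·mol⁻¹ — different.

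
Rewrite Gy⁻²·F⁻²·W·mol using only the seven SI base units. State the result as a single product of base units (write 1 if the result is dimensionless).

Gy = J/kg (absorbed dose = energy per mass),
    = m²·s⁻².
So Gy⁻² = m⁻⁴·s⁴.
F = C/V (capacitance = charge per voltage),
    = A·s/(kg·m²·s⁻³·A⁻¹) (substituting C and V),
    = kg⁻¹·m⁻²·s⁴·A².
So F⁻² = kg²·m⁴·s⁻⁸·A⁻⁴.
W = J/s (power = energy per time),
    = kg·m²·s⁻³.
Combining: Gy⁻²·F⁻²·W·mol = (m⁻⁴·s⁴) · (kg²·m⁴·s⁻⁸·A⁻⁴) · (kg·m²·s⁻³) · mol = kg³·m²·s⁻⁷·A⁻⁴·mol.

kg³·m²·s⁻⁷·A⁻⁴·mol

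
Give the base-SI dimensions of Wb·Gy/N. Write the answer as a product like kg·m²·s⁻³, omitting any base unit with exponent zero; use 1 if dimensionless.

m³·s⁻²·A⁻¹

Wb = V·s (flux: a volt is a weber per second),
    = kg·m²·s⁻²·A⁻¹.
Gy = J/kg (absorbed dose = energy per mass),
    = m²·s⁻².
N = kg·m/s² = kg·m·s⁻² (force = mass × acceleration).
So N⁻¹ = kg⁻¹·m⁻¹·s².
Combining: Wb·Gy·N⁻¹ = (kg·m²·s⁻²·A⁻¹) · (m²·s⁻²) · (kg⁻¹·m⁻¹·s²) = m³·s⁻²·A⁻¹.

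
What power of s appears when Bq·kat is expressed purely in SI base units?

-2

Bq = 1/s = s⁻¹ (activity is decays per second).
kat = mol/s = s⁻¹·mol (catalytic activity).
Combining: Bq·kat = s⁻¹ · (s⁻¹·mol) = s⁻²·mol.
The exponent of s is -2.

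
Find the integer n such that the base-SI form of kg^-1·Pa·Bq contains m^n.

-1

Pa = kg·m⁻¹·s⁻².
Bq = s⁻¹.
Combining: kg⁻¹·Pa·Bq = kg⁻¹ · (kg·m⁻¹·s⁻²) · s⁻¹ = m⁻¹·s⁻³.
The exponent of m is -1.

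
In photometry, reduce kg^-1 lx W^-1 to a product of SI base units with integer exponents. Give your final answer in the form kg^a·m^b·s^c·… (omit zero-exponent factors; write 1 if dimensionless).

lx = lm/m² (illuminance = luminous flux per area),
    = m⁻²·cd.
W = J/s (power = energy per time),
    = kg·m²·s⁻³.
So W⁻¹ = kg⁻¹·m⁻²·s³.
Combining: kg⁻¹·lx·W⁻¹ = kg⁻¹ · (m⁻²·cd) · (kg⁻¹·m⁻²·s³) = kg⁻²·m⁻⁴·s³·cd.

kg⁻²·m⁻⁴·s³·cd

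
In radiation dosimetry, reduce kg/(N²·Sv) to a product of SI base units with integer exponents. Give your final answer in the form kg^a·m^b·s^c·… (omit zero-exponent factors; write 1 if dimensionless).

kg⁻¹·m⁻⁴·s⁶

N = kg·m/s² = kg·m·s⁻² (force = mass × acceleration).
So N⁻² = kg⁻²·m⁻²·s⁴.
Sv = J/kg (equivalent dose = energy per mass),
    = m²·s⁻².
So Sv⁻¹ = m⁻²·s².
Combining: N⁻²·kg·Sv⁻¹ = (kg⁻²·m⁻²·s⁴) · kg · (m⁻²·s²) = kg⁻¹·m⁻⁴·s⁶.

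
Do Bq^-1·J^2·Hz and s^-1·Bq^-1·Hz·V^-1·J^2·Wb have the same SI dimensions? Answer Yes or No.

Yes

Left side:
  Bq = s⁻¹.
  So Bq⁻¹ = s.
  J = kg·m²·s⁻².
  So J² = kg²·m⁴·s⁻⁴.
  Hz = s⁻¹.
  Combining: Bq⁻¹·J²·Hz = s · (kg²·m⁴·s⁻⁴) · s⁻¹ = kg²·m⁴·s⁻⁴.
Right side:
  Bq = 1/s = s⁻¹ (activity is decays per second).
  So Bq⁻¹ = s.
  Hz = 1/s = s⁻¹ (frequency is cycles per second).
  V = W/A (potential = power per current),
      = kg·m²·s⁻³·A⁻¹.
  So V⁻¹ = kg⁻¹·m⁻²·s³·A.
  J = N·m (work = force × distance),
      = kg·m²·s⁻².
  So J² = kg²·m⁴·s⁻⁴.
  Wb = V·s (flux: a volt is a weber per second),
      = kg·m²·s⁻²·A⁻¹.
  Combining: s⁻¹·Bq⁻¹·Hz·V⁻¹·J²·Wb = s⁻¹ · s · s⁻¹ · (kg⁻¹·m⁻²·s³·A) · (kg²·m⁴·s⁻⁴) · (kg·m²·s⁻²·A⁻¹) = kg²·m⁴·s⁻⁴.
Both reduce to kg²·m⁴·s⁻⁴.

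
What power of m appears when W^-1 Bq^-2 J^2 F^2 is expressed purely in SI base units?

W = kg·m²·s⁻³.
So W⁻¹ = kg⁻¹·m⁻²·s³.
Bq = s⁻¹.
So Bq⁻² = s².
J = kg·m²·s⁻².
So J² = kg²·m⁴·s⁻⁴.
F = kg⁻¹·m⁻²·s⁴·A².
So F² = kg⁻²·m⁻⁴·s⁸·A⁴.
Combining: W⁻¹·Bq⁻²·J²·F² = (kg⁻¹·m⁻²·s³) · s² · (kg²·m⁴·s⁻⁴) · (kg⁻²·m⁻⁴·s⁸·A⁴) = kg⁻¹·m⁻²·s⁹·A⁴.
The exponent of m is -2.

-2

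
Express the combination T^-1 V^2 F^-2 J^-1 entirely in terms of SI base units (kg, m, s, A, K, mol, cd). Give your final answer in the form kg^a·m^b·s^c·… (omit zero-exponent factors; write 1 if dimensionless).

T = Wb/m² (flux density = flux per area),
    = kg·s⁻²·A⁻¹.
So T⁻¹ = kg⁻¹·s²·A.
V = W/A (potential = power per current),
    = kg·m²·s⁻³·A⁻¹.
So V² = kg²·m⁴·s⁻⁶·A⁻².
F = C/V (capacitance = charge per voltage),
    = A·s/(kg·m²·s⁻³·A⁻¹) (substituting C and V),
    = kg⁻¹·m⁻²·s⁴·A².
So F⁻² = kg²·m⁴·s⁻⁸·A⁻⁴.
J = N·m (work = force × distance),
    = kg·m²·s⁻².
So J⁻¹ = kg⁻¹·m⁻²·s².
Combining: T⁻¹·V²·F⁻²·J⁻¹ = (kg⁻¹·s²·A) · (kg²·m⁴·s⁻⁶·A⁻²) · (kg²·m⁴·s⁻⁸·A⁻⁴) · (kg⁻¹·m⁻²·s²) = kg²·m⁶·s⁻¹⁰·A⁻⁵.

kg²·m⁶·s⁻¹⁰·A⁻⁵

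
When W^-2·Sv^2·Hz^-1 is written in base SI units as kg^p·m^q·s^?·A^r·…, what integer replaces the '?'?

3

W = kg·m²·s⁻³.
So W⁻² = kg⁻²·m⁻⁴·s⁶.
Sv = m²·s⁻².
So Sv² = m⁴·s⁻⁴.
Hz = s⁻¹.
So Hz⁻¹ = s.
Combining: W⁻²·Sv²·Hz⁻¹ = (kg⁻²·m⁻⁴·s⁶) · (m⁴·s⁻⁴) · s = kg⁻²·s³.
The exponent of s is 3.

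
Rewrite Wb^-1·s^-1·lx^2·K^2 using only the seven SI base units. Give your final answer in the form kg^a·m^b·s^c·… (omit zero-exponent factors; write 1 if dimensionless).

Wb = kg·m²·s⁻²·A⁻¹.
So Wb⁻¹ = kg⁻¹·m⁻²·s²·A.
lx = m⁻²·cd.
So lx² = m⁻⁴·cd².
Combining: Wb⁻¹·s⁻¹·lx²·K² = (kg⁻¹·m⁻²·s²·A) · s⁻¹ · (m⁻⁴·cd²) · K² = kg⁻¹·m⁻⁶·s·A·K²·cd².

kg⁻¹·m⁻⁶·s·A·K²·cd²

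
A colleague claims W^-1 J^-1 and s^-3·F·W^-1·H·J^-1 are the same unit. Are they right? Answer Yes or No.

Left side:
  W = J/s (power = energy per time),
      = kg·m²·s⁻³.
  So W⁻¹ = kg⁻¹·m⁻²·s³.
  J = N·m (work = force × distance),
      = kg·m²·s⁻².
  So J⁻¹ = kg⁻¹·m⁻²·s².
  Combining: W⁻¹·J⁻¹ = (kg⁻¹·m⁻²·s³) · (kg⁻¹·m⁻²·s²) = kg⁻²·m⁻⁴·s⁵.
Right side:
  F = kg⁻¹·m⁻²·s⁴·A².
  W = kg·m²·s⁻³.
  So W⁻¹ = kg⁻¹·m⁻²·s³.
  H = kg·m²·s⁻²·A⁻².
  J = kg·m²·s⁻².
  So J⁻¹ = kg⁻¹·m⁻²·s².
  Combining: s⁻³·F·W⁻¹·H·J⁻¹ = s⁻³ · (kg⁻¹·m⁻²·s⁴·A²) · (kg⁻¹·m⁻²·s³) · (kg·m²·s⁻²·A⁻²) · (kg⁻¹·m⁻²·s²) = kg⁻²·m⁻⁴·s⁴.
Left is kg⁻²·m⁻⁴·s⁵; right is kg⁻²·m⁻⁴·s⁴ — different.

No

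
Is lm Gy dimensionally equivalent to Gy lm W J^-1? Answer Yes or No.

No

Left side:
  lm = cd·sr = cd (luminous flux; sr is dimensionless).
  Gy = J/kg (absorbed dose = energy per mass),
      = m²·s⁻².
  Combining: lm·Gy = cd · (m²·s⁻²) = m²·s⁻²·cd.
Right side:
  Gy = J/kg (absorbed dose = energy per mass),
      = m²·s⁻².
  lm = cd·sr = cd (luminous flux; sr is dimensionless).
  W = J/s (power = energy per time),
      = kg·m²·s⁻³.
  J = N·m (work = force × distance),
      = kg·m²·s⁻².
  So J⁻¹ = kg⁻¹·m⁻²·s².
  Combining: Gy·lm·W·J⁻¹ = (m²·s⁻²) · cd · (kg·m²·s⁻³) · (kg⁻¹·m⁻²·s²) = m²·s⁻³·cd.
Left is m²·s⁻²·cd; right is m²·s⁻³·cd — different.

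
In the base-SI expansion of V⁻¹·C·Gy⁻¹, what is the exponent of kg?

V = kg·m²·s⁻³·A⁻¹.
So V⁻¹ = kg⁻¹·m⁻²·s³·A.
C = s·A.
Gy = m²·s⁻².
So Gy⁻¹ = m⁻²·s².
Combining: V⁻¹·C·Gy⁻¹ = (kg⁻¹·m⁻²·s³·A) · (s·A) · (m⁻²·s²) = kg⁻¹·m⁻⁴·s⁶·A².
The exponent of kg is -1.

-1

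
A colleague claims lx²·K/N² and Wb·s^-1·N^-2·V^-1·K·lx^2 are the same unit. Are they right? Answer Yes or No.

Left side:
  lx = m⁻²·cd.
  So lx² = m⁻⁴·cd².
  N = kg·m·s⁻².
  So N⁻² = kg⁻²·m⁻²·s⁴.
  Combining: lx²·K·N⁻² = (m⁻⁴·cd²) · K · (kg⁻²·m⁻²·s⁴) = kg⁻²·m⁻⁶·s⁴·K·cd².
Right side:
  Wb = V·s (flux: a volt is a weber per second),
      = kg·m²·s⁻²·A⁻¹.
  N = kg·m/s² = kg·m·s⁻² (force = mass × acceleration).
  So N⁻² = kg⁻²·m⁻²·s⁴.
  V = W/A (potential = power per current),
      = kg·m²·s⁻³·A⁻¹.
  So V⁻¹ = kg⁻¹·m⁻²·s³·A.
  lx = lm/m² (illuminance = luminous flux per area),
      = m⁻²·cd.
  So lx² = m⁻⁴·cd².
  Combining: Wb·s⁻¹·N⁻²·V⁻¹·K·lx² = (kg·m²·s⁻²·A⁻¹) · s⁻¹ · (kg⁻²·m⁻²·s⁴) · (kg⁻¹·m⁻²·s³·A) · K · (m⁻⁴·cd²) = kg⁻²·m⁻⁶·s⁴·K·cd².
Both reduce to kg⁻²·m⁻⁶·s⁴·K·cd².

Yes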